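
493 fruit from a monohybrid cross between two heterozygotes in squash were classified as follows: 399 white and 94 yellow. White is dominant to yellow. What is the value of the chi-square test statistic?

9.256

For a monohybrid cross between heterozygotes with complete dominance, the expected phenotypic ratio is 3:1.
Under the 3:1 hypothesis (Σ ratio = 4, N = 493):
  white: 493 × 3/4 = 369.75
  yellow: 493 × 1/4 = 123.25
χ² = Σ (O − E)² / E
  white: (399 − 369.75)² / 369.75 = 2.3139
  yellow: (94 − 123.25)² / 123.25 = 6.9417
χ² = 2.3139 + 6.9417 = 9.2556 ≈ 9.256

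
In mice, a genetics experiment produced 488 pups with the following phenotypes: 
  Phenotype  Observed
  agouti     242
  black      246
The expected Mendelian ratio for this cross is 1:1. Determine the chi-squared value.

0.033

Total ratio parts = 2. Expected numbers out of 488:
  agouti: 488 × 1/2 = 244
  black: 488 × 1/2 = 244
χ² = Σ (O − E)² / E
  agouti: (242 − 244)² / 244 = 0.0164
  black: (246 − 244)² / 244 = 0.0164
χ² = 0.0164 + 0.0164 = 0.0328 ≈ 0.033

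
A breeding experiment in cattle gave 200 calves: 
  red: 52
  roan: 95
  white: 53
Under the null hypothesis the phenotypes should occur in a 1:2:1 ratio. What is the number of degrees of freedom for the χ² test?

A goodness-of-fit test with 3 phenotype classes has df = 3 − 1 = 2.

2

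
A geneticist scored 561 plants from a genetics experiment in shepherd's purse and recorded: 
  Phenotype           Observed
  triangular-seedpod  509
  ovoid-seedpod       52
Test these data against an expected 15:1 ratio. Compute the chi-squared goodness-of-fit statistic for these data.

The 15:1 ratio has 16 parts, so with N = 561 the expected counts are:
  triangular-seedpod: 561 × 15/16 = 525.9375
  ovoid-seedpod: 561 × 1/16 = 35.0625
χ² = Σ (O − E)² / E
  triangular-seedpod: (509 − 525.9375)² / 525.9375 = 0.5455
  ovoid-seedpod: (52 − 35.0625)² / 35.0625 = 8.1819
χ² = 0.5455 + 8.1819 = 8.7274 ≈ 8.727

8.727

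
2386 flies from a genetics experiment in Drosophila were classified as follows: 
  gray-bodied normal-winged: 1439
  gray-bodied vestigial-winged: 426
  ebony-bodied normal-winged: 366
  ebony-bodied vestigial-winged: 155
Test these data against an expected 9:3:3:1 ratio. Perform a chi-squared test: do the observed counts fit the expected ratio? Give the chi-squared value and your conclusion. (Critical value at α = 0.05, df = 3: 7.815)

23.047; not consistent

Total ratio parts = 16. Expected numbers out of 2386:
  gray-bodied normal-winged: 2386 × 9/16 = 1342.125
  gray-bodied vestigial-winged: 2386 × 3/16 = 447.375
  ebony-bodied normal-winged: 2386 × 3/16 = 447.375
  ebony-bodied vestigial-winged: 2386 × 1/16 = 149.125
χ² = Σ (O − E)² / E
  gray-bodied normal-winged: (1439 − 1342.125)² / 1342.125 = 6.9925
  gray-bodied vestigial-winged: (426 − 447.375)² / 447.375 = 1.0213
  ebony-bodied normal-winged: (366 − 447.375)² / 447.375 = 14.8017
  ebony-bodied vestigial-winged: (155 − 149.125)² / 149.125 = 0.2315
χ² = 6.9925 + 1.0213 + 14.8017 + 0.2315 = 23.047
Degrees of freedom = 4 − 1 = 3; critical value at α = 0.05 is 7.815.
Since 23.047 > 7.815, we reject the null hypothesis — the data do not fit the 9:3:3:1 ratio.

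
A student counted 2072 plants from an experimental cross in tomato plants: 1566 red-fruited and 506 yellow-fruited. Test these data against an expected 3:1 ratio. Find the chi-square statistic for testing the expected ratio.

0.371

Total ratio parts = 4. Expected numbers out of 2072:
  red-fruited: 2072 × 3/4 = 1554
  yellow-fruited: 2072 × 1/4 = 518
χ² = Σ (O − E)² / E
  red-fruited: (1566 − 1554)² / 1554 = 0.0927
  yellow-fruited: (506 − 518)² / 518 = 0.2780
χ² = 0.0927 + 0.2780 = 0.3707 ≈ 0.371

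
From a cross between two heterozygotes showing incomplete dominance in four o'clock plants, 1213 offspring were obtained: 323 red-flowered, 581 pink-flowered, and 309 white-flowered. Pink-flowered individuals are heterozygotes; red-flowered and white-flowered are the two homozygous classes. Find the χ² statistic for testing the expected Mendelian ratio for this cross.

2.467

With incomplete dominance, a heterozygote × heterozygote cross gives a 1:2:1 phenotypic ratio.
Under the 1:2:1 hypothesis (Σ ratio = 4, N = 1213):
  red-flowered: 1213 × 1/4 = 303.25
  pink-flowered: 1213 × 2/4 = 606.5
  white-flowered: 1213 × 1/4 = 303.25
χ² = Σ (O − E)² / E
  red-flowered: (323 − 303.25)² / 303.25 = 1.2863
  pink-flowered: (581 − 606.5)² / 606.5 = 1.0721
  white-flowered: (309 − 303.25)² / 303.25 = 0.1090
χ² = 1.2863 + 1.0721 + 0.1090 = 2.4674 ≈ 2.467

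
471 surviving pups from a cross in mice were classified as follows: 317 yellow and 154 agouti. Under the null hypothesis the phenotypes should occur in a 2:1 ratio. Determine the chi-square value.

Expected counts for N = 471 under a 2:1 ratio (total parts = 3):
  yellow: 471 × 2/3 = 314
  agouti: 471 × 1/3 = 157
χ² = Σ (O − E)² / E
  yellow: (317 − 314)² / 314 = 0.0287
  agouti: (154 − 157)² / 157 = 0.0573
χ² = 0.0287 + 0.0573 = 0.086

0.086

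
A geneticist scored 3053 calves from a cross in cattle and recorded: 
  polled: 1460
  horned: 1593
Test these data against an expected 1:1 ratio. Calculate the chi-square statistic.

5.794

The 1:1 ratio has 2 parts, so with N = 3053 the expected counts are:
  polled: 3053 × 1/2 = 1526.5
  horned: 3053 × 1/2 = 1526.5
χ² = Σ (O − E)² / E
  polled: (1460 − 1526.5)² / 1526.5 = 2.8970
  horned: (1593 − 1526.5)² / 1526.5 = 2.8970
χ² = 2.8970 + 2.8970 = 5.794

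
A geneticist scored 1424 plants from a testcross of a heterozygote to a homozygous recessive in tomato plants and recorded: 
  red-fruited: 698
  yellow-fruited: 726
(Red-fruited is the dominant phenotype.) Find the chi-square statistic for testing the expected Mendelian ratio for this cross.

A testcross of a heterozygote (Aa × aa) gives a 1:1 phenotypic ratio.
Total ratio parts = 2. Expected numbers out of 1424:
  red-fruited: 1424 × 1/2 = 712
  yellow-fruited: 1424 × 1/2 = 712
χ² = Σ (O − E)² / E
  red-fruited: (698 − 712)² / 712 = 0.2753
  yellow-fruited: (726 − 712)² / 712 = 0.2753
χ² = 0.2753 + 0.2753 = 0.5506 ≈ 0.551

0.551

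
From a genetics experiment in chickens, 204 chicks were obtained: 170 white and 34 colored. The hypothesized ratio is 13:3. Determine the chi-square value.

The 13:3 ratio has 16 parts, so with N = 204 the expected counts are:
  white: 204 × 13/16 = 165.75
  colored: 204 × 3/16 = 38.25
χ² = Σ (O − E)² / E
  white: (170 − 165.75)² / 165.75 = 0.1090
  colored: (34 − 38.25)² / 38.25 = 0.4722
χ² = 0.1090 + 0.4722 = 0.5812 ≈ 0.581

0.581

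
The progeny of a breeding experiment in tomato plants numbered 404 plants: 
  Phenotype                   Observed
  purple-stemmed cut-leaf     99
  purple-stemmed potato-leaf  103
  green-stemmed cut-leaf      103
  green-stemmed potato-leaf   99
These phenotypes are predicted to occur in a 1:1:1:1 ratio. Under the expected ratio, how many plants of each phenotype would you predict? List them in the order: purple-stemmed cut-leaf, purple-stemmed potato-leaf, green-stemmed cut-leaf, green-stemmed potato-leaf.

101, 101, 101, 101

Total ratio parts = 4. Expected numbers out of 404:
  purple-stemmed cut-leaf: 404 × 1/4 = 101
  purple-stemmed potato-leaf: 404 × 1/4 = 101
  green-stemmed cut-leaf: 404 × 1/4 = 101
  green-stemmed potato-leaf: 404 × 1/4 = 101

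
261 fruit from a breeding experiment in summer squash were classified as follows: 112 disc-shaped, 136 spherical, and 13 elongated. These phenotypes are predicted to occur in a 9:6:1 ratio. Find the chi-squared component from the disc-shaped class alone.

Total ratio parts = 16. Expected numbers out of 261:
  disc-shaped: 261 × 9/16 = 146.8125
  spherical: 261 × 6/16 = 97.875
  elongated: 261 × 1/16 = 16.3125
Contribution of disc-shaped: (112 − 146.8125)² / 146.8125 = 8.2548

8.255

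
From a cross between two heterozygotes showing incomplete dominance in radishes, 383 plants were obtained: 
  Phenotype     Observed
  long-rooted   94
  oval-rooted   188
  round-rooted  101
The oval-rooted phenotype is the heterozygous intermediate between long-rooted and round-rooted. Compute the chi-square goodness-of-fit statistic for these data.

0.384

With incomplete dominance, a heterozygote × heterozygote cross gives a 1:2:1 phenotypic ratio.
The 1:2:1 ratio has 4 parts, so with N = 383 the expected counts are:
  long-rooted: 383 × 1/4 = 95.75
  oval-rooted: 383 × 2/4 = 191.5
  round-rooted: 383 × 1/4 = 95.75
χ² = Σ (O − E)² / E
  long-rooted: (94 − 95.75)² / 95.75 = 0.0320
  oval-rooted: (188 − 191.5)² / 191.5 = 0.0640
  round-rooted: (101 − 95.75)² / 95.75 = 0.2879
χ² = 0.0320 + 0.0640 + 0.2879 = 0.3839 ≈ 0.384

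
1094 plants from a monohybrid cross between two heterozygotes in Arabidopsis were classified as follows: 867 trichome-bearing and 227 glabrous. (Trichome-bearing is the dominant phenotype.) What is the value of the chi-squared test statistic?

For a monohybrid cross between heterozygotes with complete dominance, the expected phenotypic ratio is 3:1.
The 3:1 ratio has 4 parts, so with N = 1094 the expected counts are:
  trichome-bearing: 1094 × 3/4 = 820.5
  glabrous: 1094 × 1/4 = 273.5
χ² = Σ (O − E)² / E
  trichome-bearing: (867 − 820.5)² / 820.5 = 2.6353
  glabrous: (227 − 273.5)² / 273.5 = 7.9059
χ² = 2.6353 + 7.9059 = 10.5412 ≈ 10.541

10.541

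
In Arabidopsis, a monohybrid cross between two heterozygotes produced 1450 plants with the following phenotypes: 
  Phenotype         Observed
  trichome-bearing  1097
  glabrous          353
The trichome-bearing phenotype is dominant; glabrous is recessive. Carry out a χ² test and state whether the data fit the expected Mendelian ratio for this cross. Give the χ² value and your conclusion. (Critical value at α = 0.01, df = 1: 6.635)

For a monohybrid cross between heterozygotes with complete dominance, the expected phenotypic ratio is 3:1.
Expected counts for N = 1450 under a 3:1 ratio (total parts = 4):
  trichome-bearing: 1450 × 3/4 = 1087.5
  glabrous: 1450 × 1/4 = 362.5
χ² = Σ (O − E)² / E
  trichome-bearing: (1097 − 1087.5)² / 1087.5 = 0.0830
  glabrous: (353 − 362.5)² / 362.5 = 0.2490
χ² = 0.0830 + 0.2490 = 0.332
Degrees of freedom = 2 − 1 = 1; critical value at α = 0.01 is 6.635.
Since 0.332 < 6.635, we fail to reject the null hypothesis — the data are consistent with the 3:1 ratio.

0.332; consistent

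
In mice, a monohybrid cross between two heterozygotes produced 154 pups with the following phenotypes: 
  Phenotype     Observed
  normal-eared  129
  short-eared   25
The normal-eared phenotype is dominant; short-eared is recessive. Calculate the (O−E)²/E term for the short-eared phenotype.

For a monohybrid cross between heterozygotes with complete dominance, the expected phenotypic ratio is 3:1.
Expected counts for N = 154 under a 3:1 ratio (total parts = 4):
  normal-eared: 154 × 3/4 = 115.5
  short-eared: 154 × 1/4 = 38.5
Contribution of short-eared: (25 − 38.5)² / 38.5 = 4.7338

4.734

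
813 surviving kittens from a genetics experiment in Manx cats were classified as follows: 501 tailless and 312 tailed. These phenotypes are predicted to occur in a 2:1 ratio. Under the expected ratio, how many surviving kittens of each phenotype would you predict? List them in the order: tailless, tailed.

Total ratio parts = 3. Expected numbers out of 813:
  tailless: 813 × 2/3 = 542
  tailed: 813 × 1/3 = 271

542, 271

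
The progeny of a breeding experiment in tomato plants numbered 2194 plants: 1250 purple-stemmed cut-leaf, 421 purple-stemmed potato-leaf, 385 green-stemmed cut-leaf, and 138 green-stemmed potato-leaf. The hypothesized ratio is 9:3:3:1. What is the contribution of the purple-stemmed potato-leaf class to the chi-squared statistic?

0.225

Expected counts for N = 2194 under a 9:3:3:1 ratio (total parts = 16):
  purple-stemmed cut-leaf: 2194 × 9/16 = 1234.125
  purple-stemmed potato-leaf: 2194 × 3/16 = 411.375
  green-stemmed cut-leaf: 2194 × 3/16 = 411.375
  green-stemmed potato-leaf: 2194 × 1/16 = 137.125
Contribution of purple-stemmed potato-leaf: (421 − 411.375)² / 411.375 = 0.2252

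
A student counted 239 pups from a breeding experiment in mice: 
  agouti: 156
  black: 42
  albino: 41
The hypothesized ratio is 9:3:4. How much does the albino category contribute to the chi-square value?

5.884

Expected counts for N = 239 under a 9:3:4 ratio (total parts = 16):
  agouti: 239 × 9/16 = 134.4375
  black: 239 × 3/16 = 44.8125
  albino: 239 × 4/16 = 59.75
Contribution of albino: (41 − 59.75)² / 59.75 = 5.8839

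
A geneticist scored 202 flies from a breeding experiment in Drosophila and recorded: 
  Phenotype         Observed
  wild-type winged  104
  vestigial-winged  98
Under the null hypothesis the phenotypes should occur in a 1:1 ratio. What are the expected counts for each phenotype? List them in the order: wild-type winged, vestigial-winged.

Total ratio parts = 2. Expected numbers out of 202:
  wild-type winged: 202 × 1/2 = 101
  vestigial-winged: 202 × 1/2 = 101

101, 101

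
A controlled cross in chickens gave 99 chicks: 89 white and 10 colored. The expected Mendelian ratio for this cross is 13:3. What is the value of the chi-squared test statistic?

Total ratio parts = 16. Expected numbers out of 99:
  white: 99 × 13/16 = 80.4375
  colored: 99 × 3/16 = 18.5625
χ² = Σ (O − E)² / E
  white: (89 − 80.4375)² / 80.4375 = 0.9115
  colored: (10 − 18.5625)² / 18.5625 = 3.9497
χ² = 0.9115 + 3.9497 = 4.8612 ≈ 4.861

4.861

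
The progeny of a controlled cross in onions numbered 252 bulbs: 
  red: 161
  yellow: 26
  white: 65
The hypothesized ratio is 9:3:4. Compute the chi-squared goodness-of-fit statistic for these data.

12.235

Expected counts for N = 252 under a 9:3:4 ratio (total parts = 16):
  red: 252 × 9/16 = 141.75
  yellow: 252 × 3/16 = 47.25
  white: 252 × 4/16 = 63
χ² = Σ (O − E)² / E
  red: (161 − 141.75)² / 141.75 = 2.6142
  yellow: (26 − 47.25)² / 47.25 = 9.5569
  white: (65 − 63)² / 63 = 0.0635
χ² = 2.6142 + 9.5569 + 0.0635 = 12.2346 ≈ 12.235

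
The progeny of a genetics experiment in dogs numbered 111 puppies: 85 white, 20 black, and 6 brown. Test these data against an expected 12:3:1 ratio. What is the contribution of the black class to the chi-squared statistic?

0.032

The 12:3:1 ratio has 16 parts, so with N = 111 the expected counts are:
  white: 111 × 12/16 = 83.25
  black: 111 × 3/16 = 20.8125
  brown: 111 × 1/16 = 6.9375
Contribution of black: (20 − 20.8125)² / 20.8125 = 0.0317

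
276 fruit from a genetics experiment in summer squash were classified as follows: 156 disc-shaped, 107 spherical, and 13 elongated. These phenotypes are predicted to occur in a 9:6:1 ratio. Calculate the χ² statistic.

1.169

The 9:6:1 ratio has 16 parts, so with N = 276 the expected counts are:
  disc-shaped: 276 × 9/16 = 155.25
  spherical: 276 × 6/16 = 103.5
  elongated: 276 × 1/16 = 17.25
χ² = Σ (O − E)² / E
  disc-shaped: (156 − 155.25)² / 155.25 = 0.0036
  spherical: (107 − 103.5)² / 103.5 = 0.1184
  elongated: (13 − 17.25)² / 17.25 = 1.0471
χ² = 0.0036 + 0.1184 + 1.0471 = 1.1691 ≈ 1.169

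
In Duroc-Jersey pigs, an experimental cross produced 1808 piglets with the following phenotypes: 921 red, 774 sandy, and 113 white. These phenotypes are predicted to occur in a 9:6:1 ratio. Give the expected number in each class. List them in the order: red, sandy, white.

1017, 678, 113

Total ratio parts = 16. Expected numbers out of 1808:
  red: 1808 × 9/16 = 1017
  sandy: 1808 × 6/16 = 678
  white: 1808 × 1/16 = 113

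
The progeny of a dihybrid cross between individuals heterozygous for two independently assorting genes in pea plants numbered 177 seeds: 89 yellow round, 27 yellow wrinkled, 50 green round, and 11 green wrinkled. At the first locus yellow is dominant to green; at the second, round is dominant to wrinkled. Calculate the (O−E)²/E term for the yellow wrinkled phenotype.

1.154

A dihybrid F₂ with independent assortment and complete dominance at both loci gives a 9:3:3:1 phenotypic ratio.
The 9:3:3:1 ratio has 16 parts, so with N = 177 the expected counts are:
  yellow round: 177 × 9/16 = 99.5625
  yellow wrinkled: 177 × 3/16 = 33.1875
  green round: 177 × 3/16 = 33.1875
  green wrinkled: 177 × 1/16 = 11.0625
Contribution of yellow wrinkled: (27 − 33.1875)² / 33.1875 = 1.1536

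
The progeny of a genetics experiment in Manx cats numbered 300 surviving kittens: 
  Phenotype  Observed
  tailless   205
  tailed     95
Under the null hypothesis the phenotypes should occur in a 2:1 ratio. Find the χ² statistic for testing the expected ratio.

0.375

Total ratio parts = 3. Expected numbers out of 300:
  tailless: 300 × 2/3 = 200
  tailed: 300 × 1/3 = 100
χ² = Σ (O − E)² / E
  tailless: (205 − 200)² / 200 = 0.1250
  tailed: (95 − 100)² / 100 = 0.2500
χ² = 0.1250 + 0.2500 = 0.375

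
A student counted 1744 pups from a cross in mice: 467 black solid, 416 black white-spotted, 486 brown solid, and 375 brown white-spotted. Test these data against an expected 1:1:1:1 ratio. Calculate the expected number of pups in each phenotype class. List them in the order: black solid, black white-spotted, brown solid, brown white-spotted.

436, 436, 436, 436

The 1:1:1:1 ratio has 4 parts, so with N = 1744 the expected counts are:
  black solid: 1744 × 1/4 = 436
  black white-spotted: 1744 × 1/4 = 436
  brown solid: 1744 × 1/4 = 436
  brown white-spotted: 1744 × 1/4 = 436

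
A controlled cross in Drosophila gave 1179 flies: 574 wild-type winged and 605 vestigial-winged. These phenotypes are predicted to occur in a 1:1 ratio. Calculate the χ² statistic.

0.815

The 1:1 ratio has 2 parts, so with N = 1179 the expected counts are:
  wild-type winged: 1179 × 1/2 = 589.5
  vestigial-winged: 1179 × 1/2 = 589.5
χ² = Σ (O − E)² / E
  wild-type winged: (574 − 589.5)² / 589.5 = 0.4075
  vestigial-winged: (605 − 589.5)² / 589.5 = 0.4075
χ² = 0.4075 + 0.4075 = 0.815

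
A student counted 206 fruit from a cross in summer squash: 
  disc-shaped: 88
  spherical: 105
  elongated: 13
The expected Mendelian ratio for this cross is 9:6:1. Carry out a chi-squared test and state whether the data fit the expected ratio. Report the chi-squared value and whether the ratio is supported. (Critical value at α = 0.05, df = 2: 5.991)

16.675; not consistent

The 9:6:1 ratio has 16 parts, so with N = 206 the expected counts are:
  disc-shaped: 206 × 9/16 = 115.875
  spherical: 206 × 6/16 = 77.25
  elongated: 206 × 1/16 = 12.875
χ² = Σ (O − E)² / E
  disc-shaped: (88 − 115.875)² / 115.875 = 6.7056
  spherical: (105 − 77.25)² / 77.25 = 9.9684
  elongated: (13 − 12.875)² / 12.875 = 0.0012
χ² = 6.7056 + 9.9684 + 0.0012 = 16.6752 ≈ 16.675
Degrees of freedom = 3 − 1 = 2; critical value at α = 0.05 is 5.991.
Since 16.675 > 5.991, we reject the null hypothesis — the data do not fit the 9:6:1 ratio.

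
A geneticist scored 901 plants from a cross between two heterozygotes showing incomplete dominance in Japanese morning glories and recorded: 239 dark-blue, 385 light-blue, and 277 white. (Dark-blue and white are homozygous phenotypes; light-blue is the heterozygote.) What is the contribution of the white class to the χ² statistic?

11.889

With incomplete dominance, a heterozygote × heterozygote cross gives a 1:2:1 phenotypic ratio.
Expected counts for N = 901 under a 1:2:1 ratio (total parts = 4):
  dark-blue: 901 × 1/4 = 225.25
  light-blue: 901 × 2/4 = 450.5
  white: 901 × 1/4 = 225.25
Contribution of white: (277 − 225.25)² / 225.25 = 11.8893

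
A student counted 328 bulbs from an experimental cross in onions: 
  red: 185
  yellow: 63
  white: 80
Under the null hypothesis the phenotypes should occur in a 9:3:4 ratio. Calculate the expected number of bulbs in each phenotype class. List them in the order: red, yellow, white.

184.5, 61.5, 82

Expected counts for N = 328 under a 9:3:4 ratio (total parts = 16):
  red: 328 × 9/16 = 184.5
  yellow: 328 × 3/16 = 61.5
  white: 328 × 4/16 = 82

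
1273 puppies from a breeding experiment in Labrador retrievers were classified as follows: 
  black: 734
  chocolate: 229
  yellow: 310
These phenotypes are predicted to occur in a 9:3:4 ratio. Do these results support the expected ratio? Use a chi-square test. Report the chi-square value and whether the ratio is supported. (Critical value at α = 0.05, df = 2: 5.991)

Expected counts for N = 1273 under a 9:3:4 ratio (total parts = 16):
  black: 1273 × 9/16 = 716.0625
  chocolate: 1273 × 3/16 = 238.6875
  yellow: 1273 × 4/16 = 318.25
χ² = Σ (O − E)² / E
  black: (734 − 716.0625)² / 716.0625 = 0.4493
  chocolate: (229 − 238.6875)² / 238.6875 = 0.3932
  yellow: (310 − 318.25)² / 318.25 = 0.2139
χ² = 0.4493 + 0.3932 + 0.2139 = 1.0564 ≈ 1.056
Degrees of freedom = 3 − 1 = 2; critical value at α = 0.05 is 5.991.
Since 1.056 < 5.991, we fail to reject the null hypothesis — the data are consistent with the 9:3:4 ratio.

1.056; consistent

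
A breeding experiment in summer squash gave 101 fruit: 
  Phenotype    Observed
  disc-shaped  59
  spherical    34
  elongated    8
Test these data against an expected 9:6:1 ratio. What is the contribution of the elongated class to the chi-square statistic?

Expected counts for N = 101 under a 9:6:1 ratio (total parts = 16):
  disc-shaped: 101 × 9/16 = 56.8125
  spherical: 101 × 6/16 = 37.875
  elongated: 101 × 1/16 = 6.3125
Contribution of elongated: (8 − 6.3125)² / 6.3125 = 0.4511

0.451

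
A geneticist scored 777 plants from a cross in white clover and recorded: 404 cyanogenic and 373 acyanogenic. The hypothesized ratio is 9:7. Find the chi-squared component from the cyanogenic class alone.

The 9:7 ratio has 16 parts, so with N = 777 the expected counts are:
  cyanogenic: 777 × 9/16 = 437.0625
  acyanogenic: 777 × 7/16 = 339.9375
Contribution of cyanogenic: (404 − 437.0625)² / 437.0625 = 2.5011

2.501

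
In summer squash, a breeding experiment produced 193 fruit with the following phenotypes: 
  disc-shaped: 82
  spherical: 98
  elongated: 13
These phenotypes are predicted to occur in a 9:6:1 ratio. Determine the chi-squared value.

Under the 9:6:1 hypothesis (Σ ratio = 16, N = 193):
  disc-shaped: 193 × 9/16 = 108.5625
  spherical: 193 × 6/16 = 72.375
  elongated: 193 × 1/16 = 12.0625
χ² = Σ (O − E)² / E
  disc-shaped: (82 − 108.5625)² / 108.5625 = 6.4992
  spherical: (98 − 72.375)² / 72.375 = 9.0728
  elongated: (13 − 12.0625)² / 12.0625 = 0.0729
χ² = 6.4992 + 9.0728 + 0.0729 = 15.6449 ≈ 15.645

15.645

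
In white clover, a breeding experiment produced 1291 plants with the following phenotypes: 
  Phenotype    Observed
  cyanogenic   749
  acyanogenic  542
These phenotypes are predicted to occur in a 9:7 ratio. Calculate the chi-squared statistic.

The 9:7 ratio has 16 parts, so with N = 1291 the expected counts are:
  cyanogenic: 1291 × 9/16 = 726.1875
  acyanogenic: 1291 × 7/16 = 564.8125
χ² = Σ (O − E)² / E
  cyanogenic: (749 − 726.1875)² / 726.1875 = 0.7166
  acyanogenic: (542 − 564.8125)² / 564.8125 = 0.9214
χ² = 0.7166 + 0.9214 = 1.638

1.638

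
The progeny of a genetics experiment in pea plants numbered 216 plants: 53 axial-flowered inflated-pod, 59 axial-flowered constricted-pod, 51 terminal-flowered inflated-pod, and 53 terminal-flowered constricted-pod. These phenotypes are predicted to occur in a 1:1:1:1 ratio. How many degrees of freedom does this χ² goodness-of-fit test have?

3

A goodness-of-fit test with 4 phenotype classes has df = 4 − 1 = 3.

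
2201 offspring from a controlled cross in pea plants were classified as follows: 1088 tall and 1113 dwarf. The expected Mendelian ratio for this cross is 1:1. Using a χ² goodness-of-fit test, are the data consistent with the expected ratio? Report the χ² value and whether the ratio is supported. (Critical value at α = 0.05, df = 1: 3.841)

Total ratio parts = 2. Expected numbers out of 2201:
  tall: 2201 × 1/2 = 1100.5
  dwarf: 2201 × 1/2 = 1100.5
χ² = Σ (O − E)² / E
  tall: (1088 − 1100.5)² / 1100.5 = 0.1420
  dwarf: (1113 − 1100.5)² / 1100.5 = 0.1420
χ² = 0.1420 + 0.1420 = 0.284
Degrees of freedom = 2 − 1 = 1; critical value at α = 0.05 is 3.841.
Since 0.284 < 3.841, we fail to reject the null hypothesis — the data are consistent with the 1:1 ratio.

0.284; consistent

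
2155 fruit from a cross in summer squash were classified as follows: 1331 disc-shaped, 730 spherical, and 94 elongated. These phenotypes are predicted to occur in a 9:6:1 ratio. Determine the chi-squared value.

Total ratio parts = 16. Expected numbers out of 2155:
  disc-shaped: 2155 × 9/16 = 1212.1875
  spherical: 2155 × 6/16 = 808.125
  elongated: 2155 × 1/16 = 134.6875
χ² = Σ (O − E)² / E
  disc-shaped: (1331 − 1212.1875)² / 1212.1875 = 11.6454
  spherical: (730 − 808.125)² / 808.125 = 7.5527
  elongated: (94 − 134.6875)² / 134.6875 = 12.2912
χ² = 11.6454 + 7.5527 + 12.2912 = 31.4893 ≈ 31.489

31.489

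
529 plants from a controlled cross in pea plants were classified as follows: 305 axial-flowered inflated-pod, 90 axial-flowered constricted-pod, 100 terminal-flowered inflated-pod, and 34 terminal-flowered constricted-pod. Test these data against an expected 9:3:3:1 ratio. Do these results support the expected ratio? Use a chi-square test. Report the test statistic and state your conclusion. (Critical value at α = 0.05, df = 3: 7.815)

1.070; consistent

The 9:3:3:1 ratio has 16 parts, so with N = 529 the expected counts are:
  axial-flowered inflated-pod: 529 × 9/16 = 297.5625
  axial-flowered constricted-pod: 529 × 3/16 = 99.1875
  terminal-flowered inflated-pod: 529 × 3/16 = 99.1875
  terminal-flowered constricted-pod: 529 × 1/16 = 33.0625
χ² = Σ (O − E)² / E
  axial-flowered inflated-pod: (305 − 297.5625)² / 297.5625 = 0.1859
  axial-flowered constricted-pod: (90 − 99.1875)² / 99.1875 = 0.8510
  terminal-flowered inflated-pod: (100 − 99.1875)² / 99.1875 = 0.0067
  terminal-flowered constricted-pod: (34 − 33.0625)² / 33.0625 = 0.0266
χ² = 0.1859 + 0.8510 + 0.0067 + 0.0266 = 1.0702 ≈ 1.070
Degrees of freedom = 4 − 1 = 3; critical value at α = 0.05 is 7.815.
Since 1.070 < 7.815, we fail to reject the null hypothesis — the data are consistent with the 9:3:3:1 ratio.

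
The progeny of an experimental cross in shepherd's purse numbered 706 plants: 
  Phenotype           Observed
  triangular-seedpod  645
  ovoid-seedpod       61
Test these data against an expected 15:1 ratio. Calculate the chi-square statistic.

6.884

Expected counts for N = 706 under a 15:1 ratio (total parts = 16):
  triangular-seedpod: 706 × 15/16 = 661.875
  ovoid-seedpod: 706 × 1/16 = 44.125
χ² = Σ (O − E)² / E
  triangular-seedpod: (645 − 661.875)² / 661.875 = 0.4302
  ovoid-seedpod: (61 − 44.125)² / 44.125 = 6.4536
χ² = 0.4302 + 6.4536 = 6.8838 ≈ 6.884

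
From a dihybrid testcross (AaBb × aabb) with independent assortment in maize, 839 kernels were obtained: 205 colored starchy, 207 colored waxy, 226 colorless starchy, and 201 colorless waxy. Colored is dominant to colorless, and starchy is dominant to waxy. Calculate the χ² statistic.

A dihybrid testcross with independent assortment gives a 1:1:1:1 ratio.
Under the 1:1:1:1 hypothesis (Σ ratio = 4, N = 839):
  colored starchy: 839 × 1/4 = 209.75
  colored waxy: 839 × 1/4 = 209.75
  colorless starchy: 839 × 1/4 = 209.75
  colorless waxy: 839 × 1/4 = 209.75
χ² = Σ (O − E)² / E
  colored starchy: (205 − 209.75)² / 209.75 = 0.1076
  colored waxy: (207 − 209.75)² / 209.75 = 0.0361
  colorless starchy: (226 − 209.75)² / 209.75 = 1.2589
  colorless waxy: (201 − 209.75)² / 209.75 = 0.3650
χ² = 0.1076 + 0.0361 + 1.2589 + 0.3650 = 1.7676 ≈ 1.768

1.768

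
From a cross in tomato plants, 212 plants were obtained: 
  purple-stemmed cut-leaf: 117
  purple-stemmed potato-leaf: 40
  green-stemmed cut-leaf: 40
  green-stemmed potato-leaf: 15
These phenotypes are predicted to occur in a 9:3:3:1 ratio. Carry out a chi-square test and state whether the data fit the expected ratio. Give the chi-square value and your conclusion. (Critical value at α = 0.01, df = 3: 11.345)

The 9:3:3:1 ratio has 16 parts, so with N = 212 the expected counts are:
  purple-stemmed cut-leaf: 212 × 9/16 = 119.25
  purple-stemmed potato-leaf: 212 × 3/16 = 39.75
  green-stemmed cut-leaf: 212 × 3/16 = 39.75
  green-stemmed potato-leaf: 212 × 1/16 = 13.25
χ² = Σ (O − E)² / E
  purple-stemmed cut-leaf: (117 − 119.25)² / 119.25 = 0.0425
  purple-stemmed potato-leaf: (40 − 39.75)² / 39.75 = 0.0016
  green-stemmed cut-leaf: (40 − 39.75)² / 39.75 = 0.0016
  green-stemmed potato-leaf: (15 − 13.25)² / 13.25 = 0.2311
χ² = 0.0425 + 0.0016 + 0.0016 + 0.2311 = 0.2768 ≈ 0.277
Degrees of freedom = 4 − 1 = 3; critical value at α = 0.01 is 11.345.
Since 0.277 < 11.345, we fail to reject the null hypothesis — the data are consistent with the 9:3:3:1 ratio.

0.277; consistent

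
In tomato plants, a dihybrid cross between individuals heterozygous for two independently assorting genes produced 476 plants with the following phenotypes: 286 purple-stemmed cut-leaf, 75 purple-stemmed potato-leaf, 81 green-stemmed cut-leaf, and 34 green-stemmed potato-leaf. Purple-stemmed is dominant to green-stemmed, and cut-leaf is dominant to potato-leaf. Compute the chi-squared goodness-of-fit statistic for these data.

A dihybrid F₂ with independent assortment and complete dominance at both loci gives a 9:3:3:1 phenotypic ratio.
Under the 9:3:3:1 hypothesis (Σ ratio = 16, N = 476):
  purple-stemmed cut-leaf: 476 × 9/16 = 267.75
  purple-stemmed potato-leaf: 476 × 3/16 = 89.25
  green-stemmed cut-leaf: 476 × 3/16 = 89.25
  green-stemmed potato-leaf: 476 × 1/16 = 29.75
χ² = Σ (O − E)² / E
  purple-stemmed cut-leaf: (286 − 267.75)² / 267.75 = 1.2439
  purple-stemmed potato-leaf: (75 − 89.25)² / 89.25 = 2.2752
  green-stemmed cut-leaf: (81 − 89.25)² / 89.25 = 0.7626
  green-stemmed potato-leaf: (34 − 29.75)² / 29.75 = 0.6071
χ² = 1.2439 + 2.2752 + 0.7626 + 0.6071 = 4.8888 ≈ 4.889

4.889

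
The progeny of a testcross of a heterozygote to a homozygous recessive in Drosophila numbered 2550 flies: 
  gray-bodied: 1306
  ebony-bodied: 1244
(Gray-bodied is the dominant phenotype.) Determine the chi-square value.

A testcross of a heterozygote (Aa × aa) gives a 1:1 phenotypic ratio.
Under the 1:1 hypothesis (Σ ratio = 2, N = 2550):
  gray-bodied: 2550 × 1/2 = 1275
  ebony-bodied: 2550 × 1/2 = 1275
χ² = Σ (O − E)² / E
  gray-bodied: (1306 − 1275)² / 1275 = 0.7537
  ebony-bodied: (1244 − 1275)² / 1275 = 0.7537
χ² = 0.7537 + 0.7537 = 1.5074 ≈ 1.507

1.507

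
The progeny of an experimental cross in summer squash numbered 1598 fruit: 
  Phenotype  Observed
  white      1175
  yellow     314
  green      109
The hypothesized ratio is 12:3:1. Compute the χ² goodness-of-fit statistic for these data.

Total ratio parts = 16. Expected numbers out of 1598:
  white: 1598 × 12/16 = 1198.5
  yellow: 1598 × 3/16 = 299.625
  green: 1598 × 1/16 = 99.875
χ² = Σ (O − E)² / E
  white: (1175 − 1198.5)² / 1198.5 = 0.4608
  yellow: (314 − 299.625)² / 299.625 = 0.6897
  green: (109 − 99.875)² / 99.875 = 0.8337
χ² = 0.4608 + 0.6897 + 0.8337 = 1.9842 ≈ 1.984

1.984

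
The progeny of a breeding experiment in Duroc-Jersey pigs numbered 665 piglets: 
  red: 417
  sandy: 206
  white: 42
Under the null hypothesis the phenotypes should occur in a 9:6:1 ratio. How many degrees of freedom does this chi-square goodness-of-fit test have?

A goodness-of-fit test with 3 phenotype classes has df = 3 − 1 = 2.

2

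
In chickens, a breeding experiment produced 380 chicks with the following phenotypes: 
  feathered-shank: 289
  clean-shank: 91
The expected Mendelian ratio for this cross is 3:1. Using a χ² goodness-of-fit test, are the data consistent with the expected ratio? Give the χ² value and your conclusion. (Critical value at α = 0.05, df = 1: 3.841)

0.225; consistent

The 3:1 ratio has 4 parts, so with N = 380 the expected counts are:
  feathered-shank: 380 × 3/4 = 285
  clean-shank: 380 × 1/4 = 95
χ² = Σ (O − E)² / E
  feathered-shank: (289 − 285)² / 285 = 0.0561
  clean-shank: (91 − 95)² / 95 = 0.1684
χ² = 0.0561 + 0.1684 = 0.2245 ≈ 0.225
Degrees of freedom = 2 − 1 = 1; critical value at α = 0.05 is 3.841.
Since 0.225 < 3.841, we fail to reject the null hypothesis — the data are consistent with the 3:1 ratio.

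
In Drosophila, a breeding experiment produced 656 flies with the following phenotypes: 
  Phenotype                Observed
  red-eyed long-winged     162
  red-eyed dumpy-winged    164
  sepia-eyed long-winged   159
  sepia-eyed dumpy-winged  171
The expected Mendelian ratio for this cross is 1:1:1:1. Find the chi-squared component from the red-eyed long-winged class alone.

0.024

Expected counts for N = 656 under a 1:1:1:1 ratio (total parts = 4):
  red-eyed long-winged: 656 × 1/4 = 164
  red-eyed dumpy-winged: 656 × 1/4 = 164
  sepia-eyed long-winged: 656 × 1/4 = 164
  sepia-eyed dumpy-winged: 656 × 1/4 = 164
Contribution of red-eyed long-winged: (162 − 164)² / 164 = 0.0244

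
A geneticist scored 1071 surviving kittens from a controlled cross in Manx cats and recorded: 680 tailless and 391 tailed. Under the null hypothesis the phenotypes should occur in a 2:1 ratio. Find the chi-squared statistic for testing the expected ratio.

4.857

Expected counts for N = 1071 under a 2:1 ratio (total parts = 3):
  tailless: 1071 × 2/3 = 714
  tailed: 1071 × 1/3 = 357
χ² = Σ (O − E)² / E
  tailless: (680 − 714)² / 714 = 1.6190
  tailed: (391 − 357)² / 357 = 3.2381
χ² = 1.6190 + 3.2381 = 4.8571 ≈ 4.857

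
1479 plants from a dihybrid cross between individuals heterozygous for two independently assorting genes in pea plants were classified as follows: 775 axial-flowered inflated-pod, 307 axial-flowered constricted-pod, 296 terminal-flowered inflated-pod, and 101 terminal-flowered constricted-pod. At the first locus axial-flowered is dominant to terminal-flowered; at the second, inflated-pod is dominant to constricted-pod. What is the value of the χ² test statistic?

9.127

A dihybrid F₂ with independent assortment and complete dominance at both loci gives a 9:3:3:1 phenotypic ratio.
Total ratio parts = 16. Expected numbers out of 1479:
  axial-flowered inflated-pod: 1479 × 9/16 = 831.9375
  axial-flowered constricted-pod: 1479 × 3/16 = 277.3125
  terminal-flowered inflated-pod: 1479 × 3/16 = 277.3125
  terminal-flowered constricted-pod: 1479 × 1/16 = 92.4375
χ² = Σ (O − E)² / E
  axial-flowered inflated-pod: (775 − 831.9375)² / 831.9375 = 3.8968
  axial-flowered constricted-pod: (307 − 277.3125)² / 277.3125 = 3.1782
  terminal-flowered inflated-pod: (296 − 277.3125)² / 277.3125 = 1.2593
  terminal-flowered constricted-pod: (101 − 92.4375)² / 92.4375 = 0.7931
χ² = 3.8968 + 3.1782 + 1.2593 + 0.7931 = 9.1274 ≈ 9.127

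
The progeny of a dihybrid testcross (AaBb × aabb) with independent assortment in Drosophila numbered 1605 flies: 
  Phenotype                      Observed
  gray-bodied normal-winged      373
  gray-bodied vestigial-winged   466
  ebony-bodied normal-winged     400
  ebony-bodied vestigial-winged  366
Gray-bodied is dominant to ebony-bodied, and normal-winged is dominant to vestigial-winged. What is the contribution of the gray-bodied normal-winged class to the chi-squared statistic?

1.989

A dihybrid testcross with independent assortment gives a 1:1:1:1 ratio.
Under the 1:1:1:1 hypothesis (Σ ratio = 4, N = 1605):
  gray-bodied normal-winged: 1605 × 1/4 = 401.25
  gray-bodied vestigial-winged: 1605 × 1/4 = 401.25
  ebony-bodied normal-winged: 1605 × 1/4 = 401.25
  ebony-bodied vestigial-winged: 1605 × 1/4 = 401.25
Contribution of gray-bodied normal-winged: (373 − 401.25)² / 401.25 = 1.9889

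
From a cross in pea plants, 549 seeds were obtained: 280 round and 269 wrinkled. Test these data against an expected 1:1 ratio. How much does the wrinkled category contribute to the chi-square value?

0.110

Total ratio parts = 2. Expected numbers out of 549:
  round: 549 × 1/2 = 274.5
  wrinkled: 549 × 1/2 = 274.5
Contribution of wrinkled: (269 − 274.5)² / 274.5 = 0.1102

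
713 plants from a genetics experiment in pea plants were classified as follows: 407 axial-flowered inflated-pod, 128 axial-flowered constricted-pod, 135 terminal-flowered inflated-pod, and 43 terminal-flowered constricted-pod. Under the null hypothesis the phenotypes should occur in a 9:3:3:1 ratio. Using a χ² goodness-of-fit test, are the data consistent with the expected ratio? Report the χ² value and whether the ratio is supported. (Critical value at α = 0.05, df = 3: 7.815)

0.398; consistent

Total ratio parts = 16. Expected numbers out of 713:
  axial-flowered inflated-pod: 713 × 9/16 = 401.0625
  axial-flowered constricted-pod: 713 × 3/16 = 133.6875
  terminal-flowered inflated-pod: 713 × 3/16 = 133.6875
  terminal-flowered constricted-pod: 713 × 1/16 = 44.5625
χ² = Σ (O − E)² / E
  axial-flowered inflated-pod: (407 − 401.0625)² / 401.0625 = 0.0879
  axial-flowered constricted-pod: (128 − 133.6875)² / 133.6875 = 0.2420
  terminal-flowered inflated-pod: (135 − 133.6875)² / 133.6875 = 0.0129
  terminal-flowered constricted-pod: (43 − 44.5625)² / 44.5625 = 0.0548
χ² = 0.0879 + 0.2420 + 0.0129 + 0.0548 = 0.3976 ≈ 0.398
Degrees of freedom = 4 − 1 = 3; critical value at α = 0.05 is 7.815.
Since 0.398 < 7.815, we fail to reject the null hypothesis — the data are consistent with the 9:3:3:1 ratio.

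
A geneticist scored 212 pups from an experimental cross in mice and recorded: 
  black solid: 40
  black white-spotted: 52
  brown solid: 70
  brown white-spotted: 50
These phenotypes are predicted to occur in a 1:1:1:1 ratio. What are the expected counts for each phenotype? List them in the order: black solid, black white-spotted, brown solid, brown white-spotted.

53, 53, 53, 53

Total ratio parts = 4. Expected numbers out of 212:
  black solid: 212 × 1/4 = 53
  black white-spotted: 212 × 1/4 = 53
  brown solid: 212 × 1/4 = 53
  brown white-spotted: 212 × 1/4 = 53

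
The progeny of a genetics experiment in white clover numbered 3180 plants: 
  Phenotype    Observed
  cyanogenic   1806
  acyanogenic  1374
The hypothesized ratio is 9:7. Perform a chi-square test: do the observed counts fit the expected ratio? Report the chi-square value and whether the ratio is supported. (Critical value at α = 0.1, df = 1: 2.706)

Total ratio parts = 16. Expected numbers out of 3180:
  cyanogenic: 3180 × 9/16 = 1788.75
  acyanogenic: 3180 × 7/16 = 1391.25
χ² = Σ (O − E)² / E
  cyanogenic: (1806 − 1788.75)² / 1788.75 = 0.1664
  acyanogenic: (1374 − 1391.25)² / 1391.25 = 0.2139
χ² = 0.1664 + 0.2139 = 0.3803 ≈ 0.380
Degrees of freedom = 2 − 1 = 1; critical value at α = 0.1 is 2.706.
Since 0.380 < 2.706, we fail to reject the null hypothesis — the data are consistent with the 9:7 ratio.

0.380; consistent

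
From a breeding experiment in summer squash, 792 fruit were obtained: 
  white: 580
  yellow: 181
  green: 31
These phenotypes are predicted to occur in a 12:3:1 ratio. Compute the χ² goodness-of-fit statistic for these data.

14.357

The 12:3:1 ratio has 16 parts, so with N = 792 the expected counts are:
  white: 792 × 12/16 = 594
  yellow: 792 × 3/16 = 148.5
  green: 792 × 1/16 = 49.5
χ² = Σ (O − E)² / E
  white: (580 − 594)² / 594 = 0.3300
  yellow: (181 − 148.5)² / 148.5 = 7.1128
  green: (31 − 49.5)² / 49.5 = 6.9141
χ² = 0.3300 + 7.1128 + 6.9141 = 14.3569 ≈ 14.357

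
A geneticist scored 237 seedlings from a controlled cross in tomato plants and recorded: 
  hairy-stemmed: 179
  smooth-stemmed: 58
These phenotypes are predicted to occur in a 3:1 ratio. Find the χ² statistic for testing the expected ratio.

Total ratio parts = 4. Expected numbers out of 237:
  hairy-stemmed: 237 × 3/4 = 177.75
  smooth-stemmed: 237 × 1/4 = 59.25
χ² = Σ (O − E)² / E
  hairy-stemmed: (179 − 177.75)² / 177.75 = 0.0088
  smooth-stemmed: (58 − 59.25)² / 59.25 = 0.0264
χ² = 0.0088 + 0.0264 = 0.0352 ≈ 0.035

0.035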